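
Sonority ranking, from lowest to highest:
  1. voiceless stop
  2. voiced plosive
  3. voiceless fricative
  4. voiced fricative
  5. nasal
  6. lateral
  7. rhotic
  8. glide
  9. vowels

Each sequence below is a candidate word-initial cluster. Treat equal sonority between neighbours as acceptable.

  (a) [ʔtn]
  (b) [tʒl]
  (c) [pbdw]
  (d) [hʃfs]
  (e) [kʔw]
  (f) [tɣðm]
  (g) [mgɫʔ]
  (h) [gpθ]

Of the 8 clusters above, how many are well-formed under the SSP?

(a) 1-1-5 → obeys
(b) 1-4-6 → obeys
(c) 1-2-2-8 → obeys
(d) 3-3-3-3 → obeys
(e) 1-1-8 → obeys
(f) 1-4-4-5 → obeys
(g) 5-2-6-1 → violates
(h) 2-1-3 → violates

6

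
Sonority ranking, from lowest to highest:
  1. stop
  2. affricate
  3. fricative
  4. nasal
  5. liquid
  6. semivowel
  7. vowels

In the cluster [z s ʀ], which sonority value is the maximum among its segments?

/z/: fricative = 3.
/s/: fricative = 3.
/ʀ/: liquid = 5.
The maximum is 5.

5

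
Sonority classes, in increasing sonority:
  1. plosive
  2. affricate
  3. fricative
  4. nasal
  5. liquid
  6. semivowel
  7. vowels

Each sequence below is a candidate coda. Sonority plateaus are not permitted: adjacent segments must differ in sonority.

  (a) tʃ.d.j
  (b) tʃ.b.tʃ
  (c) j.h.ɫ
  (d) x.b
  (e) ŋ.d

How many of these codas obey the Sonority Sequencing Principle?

(a) 2-1-6 → violates
(b) 2-1-2 → violates
(c) 6-3-5 → violates
(d) 3-1 → obeys
(e) 4-1 → obeys

2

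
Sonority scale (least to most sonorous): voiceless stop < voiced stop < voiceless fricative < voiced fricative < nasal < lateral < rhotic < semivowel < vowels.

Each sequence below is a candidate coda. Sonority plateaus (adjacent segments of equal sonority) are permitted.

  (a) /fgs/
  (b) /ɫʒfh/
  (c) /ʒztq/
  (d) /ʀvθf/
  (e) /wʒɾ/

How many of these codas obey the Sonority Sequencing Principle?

(a) /fgs/: profile 3-2-3 — violates.
(b) /ɫʒfh/: profile 6-4-3-3 — obeys.
(c) /ʒztq/: profile 4-4-1-1 — obeys.
(d) /ʀvθf/: profile 7-4-3-3 — obeys.
(e) /wʒɾ/: profile 8-4-7 — violates.

3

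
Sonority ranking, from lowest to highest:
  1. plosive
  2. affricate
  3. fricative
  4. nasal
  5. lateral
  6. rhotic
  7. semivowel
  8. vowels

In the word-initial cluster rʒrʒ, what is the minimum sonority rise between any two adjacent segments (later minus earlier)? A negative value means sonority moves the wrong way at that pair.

/r/: rhotic = 6.
/ʒ/: fricative = 3.
/r/: rhotic = 6.
/ʒ/: fricative = 3.
/r/→/ʒ/: change -3.
/ʒ/→/r/: change +3.
/r/→/ʒ/: change -3.
Minimum = -3.

-3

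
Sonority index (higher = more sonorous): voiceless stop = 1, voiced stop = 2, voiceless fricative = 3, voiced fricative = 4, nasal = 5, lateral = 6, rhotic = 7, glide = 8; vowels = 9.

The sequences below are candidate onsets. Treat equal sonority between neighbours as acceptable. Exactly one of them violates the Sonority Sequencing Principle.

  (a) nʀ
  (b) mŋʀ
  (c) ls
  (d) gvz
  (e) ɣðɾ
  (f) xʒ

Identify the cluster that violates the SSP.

(a) 5-7 → obeys
(b) 5-5-7 → obeys
(c) 6-3 → violates
(d) 2-4-4 → obeys
(e) 4-4-7 → obeys
(f) 3-4 → obeys

c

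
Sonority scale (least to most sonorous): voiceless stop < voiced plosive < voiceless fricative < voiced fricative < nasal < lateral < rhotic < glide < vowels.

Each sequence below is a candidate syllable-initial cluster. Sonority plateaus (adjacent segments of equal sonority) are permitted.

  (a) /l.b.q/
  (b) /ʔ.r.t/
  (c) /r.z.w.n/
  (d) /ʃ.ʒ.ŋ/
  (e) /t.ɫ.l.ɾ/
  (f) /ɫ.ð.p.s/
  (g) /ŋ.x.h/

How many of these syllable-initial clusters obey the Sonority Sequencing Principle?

(a) /l.b.q/: profile 6-2-1 — violates.
(b) /ʔ.r.t/: profile 1-7-1 — violates.
(c) /r.z.w.n/: profile 7-4-8-5 — violates.
(d) /ʃ.ʒ.ŋ/: profile 3-4-5 — obeys.
(e) /t.ɫ.l.ɾ/: profile 1-6-6-7 — obeys.
(f) /ɫ.ð.p.s/: profile 6-4-1-3 — violates.
(g) /ŋ.x.h/: profile 5-3-3 — violates.

2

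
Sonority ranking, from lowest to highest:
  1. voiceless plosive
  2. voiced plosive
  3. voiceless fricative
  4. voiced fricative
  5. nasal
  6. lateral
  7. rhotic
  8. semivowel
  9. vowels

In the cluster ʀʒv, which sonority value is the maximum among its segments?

/ʀ/ is a rhotic (sonority 7).
/ʒ/ is a voiced fricative (sonority 4).
/v/ is a voiced fricative (sonority 4).
The maximum is 7.

7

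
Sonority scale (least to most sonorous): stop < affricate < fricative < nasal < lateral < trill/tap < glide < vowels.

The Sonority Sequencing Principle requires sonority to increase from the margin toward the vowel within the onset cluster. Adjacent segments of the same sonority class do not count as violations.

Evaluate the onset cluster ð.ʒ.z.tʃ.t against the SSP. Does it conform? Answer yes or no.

no

/ð/ is a fricative (sonority 3).
/ʒ/ is a fricative (sonority 3).
/z/ is a fricative (sonority 3).
/tʃ/ is an affricate (sonority 2).
/t/ is a stop (sonority 1).
The profile is 3-3-3-2-1. Between /z/ (3) and /tʃ/ (2) sonority does not rise, so the cluster violates the SSP.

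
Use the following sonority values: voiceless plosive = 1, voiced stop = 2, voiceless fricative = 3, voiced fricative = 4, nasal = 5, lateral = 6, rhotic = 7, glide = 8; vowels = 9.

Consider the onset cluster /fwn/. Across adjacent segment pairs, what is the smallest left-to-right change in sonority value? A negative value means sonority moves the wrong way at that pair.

-3

/f/ — voiceless fricative, sonority 3.
/w/ — glide, sonority 8.
/n/ — nasal, sonority 5.
/f/→/w/: change +5.
/w/→/n/: change -3.
Minimum = -3.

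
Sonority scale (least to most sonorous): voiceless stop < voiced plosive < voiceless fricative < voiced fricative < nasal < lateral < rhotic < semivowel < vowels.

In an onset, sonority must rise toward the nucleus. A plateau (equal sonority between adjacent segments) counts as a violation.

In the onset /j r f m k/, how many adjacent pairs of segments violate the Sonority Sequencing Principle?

3

/j/ — semivowel, sonority 8.
/r/ — rhotic, sonority 7.
/f/ — voiceless fricative, sonority 3.
/m/ — nasal, sonority 5.
/k/ — voiceless stop, sonority 1.
/j/→/r/: 8→7 (does not rise) — violation.
/r/→/f/: 7→3 (does not rise) — violation.
/f/→/m/: 3→5 (rises) — ok.
/m/→/k/: 5→1 (does not rise) — violation.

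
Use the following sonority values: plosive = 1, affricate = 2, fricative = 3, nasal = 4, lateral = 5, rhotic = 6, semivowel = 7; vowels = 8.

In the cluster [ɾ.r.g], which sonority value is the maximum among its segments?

/ɾ/ is a rhotic (sonority 6).
/r/ is a rhotic (sonority 6).
/g/ is a plosive (sonority 1).
The maximum is 6.

6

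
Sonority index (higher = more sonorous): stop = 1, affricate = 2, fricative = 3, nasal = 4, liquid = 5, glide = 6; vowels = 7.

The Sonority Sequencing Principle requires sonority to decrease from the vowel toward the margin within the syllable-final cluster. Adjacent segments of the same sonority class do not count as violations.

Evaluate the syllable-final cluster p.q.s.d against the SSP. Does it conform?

/p/: stop = 1.
/q/: stop = 1.
/s/: fricative = 3.
/d/: stop = 1.
The profile is 1-1-3-1. Between /q/ (1) and /s/ (3) sonority does not fall, so the cluster violates the SSP.

no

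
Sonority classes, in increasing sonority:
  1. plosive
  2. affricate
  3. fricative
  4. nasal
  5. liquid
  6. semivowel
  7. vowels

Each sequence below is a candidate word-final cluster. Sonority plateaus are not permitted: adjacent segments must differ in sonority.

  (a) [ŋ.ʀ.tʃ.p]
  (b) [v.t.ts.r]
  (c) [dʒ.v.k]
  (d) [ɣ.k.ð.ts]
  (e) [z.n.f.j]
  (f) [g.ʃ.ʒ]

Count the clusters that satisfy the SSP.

(a) [ŋ.ʀ.tʃ.p]: profile 4-5-2-1 — violates.
(b) [v.t.ts.r]: profile 3-1-2-5 — violates.
(c) [dʒ.v.k]: profile 2-3-1 — violates.
(d) [ɣ.k.ð.ts]: profile 3-1-3-2 — violates.
(e) [z.n.f.j]: profile 3-4-3-6 — violates.
(f) [g.ʃ.ʒ]: profile 1-3-3 — violates.

0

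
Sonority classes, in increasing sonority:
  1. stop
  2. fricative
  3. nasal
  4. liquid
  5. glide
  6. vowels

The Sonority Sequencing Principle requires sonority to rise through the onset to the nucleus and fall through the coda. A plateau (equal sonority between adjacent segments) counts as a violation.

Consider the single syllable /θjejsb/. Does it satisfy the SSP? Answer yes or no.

Onset: /θ/ is a fricative (sonority 2), /j/ is a glide (sonority 5); then the nucleus /e/ (sonority 6).
Onset profile 2-5-6 — rises to the nucleus.
Coda: /j/ is a glide (sonority 5), /s/ is a fricative (sonority 2), /b/ is a stop (sonority 1).
Coda profile 6-5-2-1 — falls from the nucleus.

yes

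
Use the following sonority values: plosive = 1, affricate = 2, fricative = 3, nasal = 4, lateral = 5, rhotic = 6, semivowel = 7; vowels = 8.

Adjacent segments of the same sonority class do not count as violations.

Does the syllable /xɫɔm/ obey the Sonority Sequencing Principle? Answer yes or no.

yes

Onset: /x/ is a fricative (sonority 3), /ɫ/ is a lateral (sonority 5); then the nucleus /ɔ/ (sonority 8).
Onset profile 3-5-8 — rises to the nucleus.
Coda: /m/ is a nasal (sonority 4).
Coda profile 8-4 — falls from the nucleus.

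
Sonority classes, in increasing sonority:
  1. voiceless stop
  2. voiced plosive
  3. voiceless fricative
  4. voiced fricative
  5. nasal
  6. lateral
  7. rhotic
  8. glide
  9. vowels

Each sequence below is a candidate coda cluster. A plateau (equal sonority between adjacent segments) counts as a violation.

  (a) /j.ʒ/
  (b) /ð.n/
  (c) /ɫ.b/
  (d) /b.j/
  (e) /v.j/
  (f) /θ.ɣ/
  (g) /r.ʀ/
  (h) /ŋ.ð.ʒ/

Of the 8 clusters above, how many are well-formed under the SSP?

2

(a) 8-4 → obeys
(b) 4-5 → violates
(c) 6-2 → obeys
(d) 2-8 → violates
(e) 4-8 → violates
(f) 3-4 → violates
(g) 7-7 → violates
(h) 5-4-4 → violates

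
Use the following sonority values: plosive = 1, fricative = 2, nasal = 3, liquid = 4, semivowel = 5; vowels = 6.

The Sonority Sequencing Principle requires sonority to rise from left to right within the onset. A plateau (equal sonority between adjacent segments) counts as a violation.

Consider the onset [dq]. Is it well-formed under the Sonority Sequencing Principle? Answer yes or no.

/d/: plosive = 1.
/q/: plosive = 1.
The profile is 1-1. Between /d/ (1) and /q/ (1) sonority does not rise, so the cluster violates the SSP.

no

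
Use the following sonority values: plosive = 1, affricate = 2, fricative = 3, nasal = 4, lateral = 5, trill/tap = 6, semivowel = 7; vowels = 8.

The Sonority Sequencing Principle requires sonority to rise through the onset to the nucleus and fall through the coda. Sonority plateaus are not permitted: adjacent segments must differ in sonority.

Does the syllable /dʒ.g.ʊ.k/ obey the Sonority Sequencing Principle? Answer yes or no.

no

Onset: /dʒ/ is an affricate (sonority 2), /g/ is a plosive (sonority 1); then the nucleus /ʊ/ (sonority 8).
Onset profile 2-1-8 — does not strictly rise throughout.
Coda: /k/ is a plosive (sonority 1).
Coda profile 8-1 — falls from the nucleus.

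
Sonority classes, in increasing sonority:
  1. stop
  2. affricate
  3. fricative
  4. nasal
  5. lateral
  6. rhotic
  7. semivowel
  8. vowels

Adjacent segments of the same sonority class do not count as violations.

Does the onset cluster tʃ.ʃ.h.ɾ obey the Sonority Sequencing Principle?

/tʃ/: affricate = 2.
/ʃ/: fricative = 3.
/h/: fricative = 3.
/ɾ/: rhotic = 6.
The profile 2-3-3-6 is non-decreasing (plateaus allowed), so the onset cluster satisfies the SSP.

yes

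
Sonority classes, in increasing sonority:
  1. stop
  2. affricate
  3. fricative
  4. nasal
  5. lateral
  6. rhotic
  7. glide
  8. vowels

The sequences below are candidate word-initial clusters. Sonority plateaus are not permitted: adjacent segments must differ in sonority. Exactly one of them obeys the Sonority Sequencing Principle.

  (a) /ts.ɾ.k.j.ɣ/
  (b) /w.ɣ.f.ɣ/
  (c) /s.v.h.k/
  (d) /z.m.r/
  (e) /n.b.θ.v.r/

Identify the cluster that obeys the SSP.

d

(a) sonority 2-6-1-7-3: ill-formed.
(b) sonority 7-3-3-3: ill-formed.
(c) sonority 3-3-3-1: ill-formed.
(d) sonority 3-4-6: well-formed.
(e) sonority 4-1-3-3-6: ill-formed.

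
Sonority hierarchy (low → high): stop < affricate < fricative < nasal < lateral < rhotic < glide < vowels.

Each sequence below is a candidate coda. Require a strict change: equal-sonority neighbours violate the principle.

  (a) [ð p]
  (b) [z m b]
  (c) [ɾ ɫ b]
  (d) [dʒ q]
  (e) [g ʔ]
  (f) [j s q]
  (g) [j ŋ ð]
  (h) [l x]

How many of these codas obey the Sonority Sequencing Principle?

6

(a) sonority 3-1: well-formed.
(b) sonority 3-4-1: ill-formed.
(c) sonority 6-5-1: well-formed.
(d) sonority 2-1: well-formed.
(e) sonority 1-1: ill-formed.
(f) sonority 7-3-1: well-formed.
(g) sonority 7-4-3: well-formed.
(h) sonority 5-3: well-formed.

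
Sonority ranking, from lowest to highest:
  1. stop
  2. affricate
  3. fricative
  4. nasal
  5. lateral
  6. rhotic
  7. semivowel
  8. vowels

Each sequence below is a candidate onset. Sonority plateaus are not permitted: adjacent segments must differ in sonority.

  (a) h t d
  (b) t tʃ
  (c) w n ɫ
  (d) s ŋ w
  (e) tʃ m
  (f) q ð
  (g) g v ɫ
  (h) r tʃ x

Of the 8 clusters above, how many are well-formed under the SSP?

5

(a) 3-1-1 → violates
(b) 1-2 → obeys
(c) 7-4-5 → violates
(d) 3-4-7 → obeys
(e) 2-4 → obeys
(f) 1-3 → obeys
(g) 1-3-5 → obeys
(h) 6-2-3 → violates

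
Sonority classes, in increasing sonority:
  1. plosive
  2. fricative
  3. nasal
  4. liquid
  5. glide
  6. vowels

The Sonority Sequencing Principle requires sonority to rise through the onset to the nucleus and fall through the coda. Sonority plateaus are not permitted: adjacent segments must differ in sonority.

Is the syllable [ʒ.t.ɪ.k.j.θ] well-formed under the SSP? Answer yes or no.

Onset: /ʒ/ is a fricative (sonority 2), /t/ is a plosive (sonority 1); then the nucleus /ɪ/ (sonority 6).
Onset profile 2-1-6 — does not strictly rise throughout.
Coda: /k/ is a plosive (sonority 1), /j/ is a glide (sonority 5), /θ/ is a fricative (sonority 2).
Coda profile 6-1-5-2 — does not strictly fall throughout.

no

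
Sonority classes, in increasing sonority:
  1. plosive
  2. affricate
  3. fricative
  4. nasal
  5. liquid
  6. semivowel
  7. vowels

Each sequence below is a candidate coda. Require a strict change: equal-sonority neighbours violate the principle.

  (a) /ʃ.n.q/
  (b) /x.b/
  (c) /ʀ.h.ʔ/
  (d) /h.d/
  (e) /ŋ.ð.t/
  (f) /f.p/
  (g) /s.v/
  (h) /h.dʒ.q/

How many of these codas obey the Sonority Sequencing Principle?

6

(a) /ʃ.n.q/: profile 3-4-1 — violates.
(b) /x.b/: profile 3-1 — obeys.
(c) /ʀ.h.ʔ/: profile 5-3-1 — obeys.
(d) /h.d/: profile 3-1 — obeys.
(e) /ŋ.ð.t/: profile 4-3-1 — obeys.
(f) /f.p/: profile 3-1 — obeys.
(g) /s.v/: profile 3-3 — violates.
(h) /h.dʒ.q/: profile 3-2-1 — obeys.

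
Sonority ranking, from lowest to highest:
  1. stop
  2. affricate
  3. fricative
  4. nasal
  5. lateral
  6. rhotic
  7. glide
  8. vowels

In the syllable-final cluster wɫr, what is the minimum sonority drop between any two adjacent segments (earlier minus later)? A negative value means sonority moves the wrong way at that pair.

/w/: glide = 7.
/ɫ/: lateral = 5.
/r/: rhotic = 6.
/w/→/ɫ/: change +2.
/ɫ/→/r/: change -1.
Minimum = -1.

-1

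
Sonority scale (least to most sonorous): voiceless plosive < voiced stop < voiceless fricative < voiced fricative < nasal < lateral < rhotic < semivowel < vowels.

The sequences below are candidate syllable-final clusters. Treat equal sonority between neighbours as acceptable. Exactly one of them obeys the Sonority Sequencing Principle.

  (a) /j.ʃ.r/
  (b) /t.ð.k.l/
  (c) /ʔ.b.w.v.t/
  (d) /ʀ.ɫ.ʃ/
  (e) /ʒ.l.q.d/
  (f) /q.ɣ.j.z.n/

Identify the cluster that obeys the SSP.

(a) sonority 8-3-7: ill-formed.
(b) sonority 1-4-1-6: ill-formed.
(c) sonority 1-2-8-4-1: ill-formed.
(d) sonority 7-6-3: well-formed.
(e) sonority 4-6-1-2: ill-formed.
(f) sonority 1-4-8-4-5: ill-formed.

d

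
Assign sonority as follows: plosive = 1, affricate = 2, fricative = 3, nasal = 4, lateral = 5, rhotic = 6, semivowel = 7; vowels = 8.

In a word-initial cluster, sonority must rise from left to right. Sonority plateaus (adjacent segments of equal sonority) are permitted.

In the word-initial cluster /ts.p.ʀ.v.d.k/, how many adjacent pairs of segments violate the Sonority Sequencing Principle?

3

/ts/: affricate = 2.
/p/: plosive = 1.
/ʀ/: rhotic = 6.
/v/: fricative = 3.
/d/: plosive = 1.
/k/: plosive = 1.
/ts/→/p/: 2→1 (does not rise) — violation.
/p/→/ʀ/: 1→6 (rises) — ok.
/ʀ/→/v/: 6→3 (does not rise) — violation.
/v/→/d/: 3→1 (does not rise) — violation.
/d/→/k/: 1→1 (plateau, allowed) — ok.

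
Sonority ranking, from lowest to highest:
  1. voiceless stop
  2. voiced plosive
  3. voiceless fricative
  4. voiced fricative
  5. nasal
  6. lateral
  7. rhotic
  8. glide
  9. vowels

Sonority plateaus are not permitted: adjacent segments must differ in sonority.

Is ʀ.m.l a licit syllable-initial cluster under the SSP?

no

/ʀ/ — rhotic, sonority 7.
/m/ — nasal, sonority 5.
/l/ — lateral, sonority 6.
The profile is 7-5-6. Between /ʀ/ (7) and /m/ (5) sonority does not rise, so the cluster violates the SSP.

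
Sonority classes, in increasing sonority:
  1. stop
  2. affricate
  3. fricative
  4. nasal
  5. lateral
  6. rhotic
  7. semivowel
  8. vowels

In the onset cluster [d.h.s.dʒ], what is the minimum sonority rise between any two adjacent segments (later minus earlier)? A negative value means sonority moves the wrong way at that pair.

/d/ is a stop (sonority 1).
/h/ is a fricative (sonority 3).
/s/ is a fricative (sonority 3).
/dʒ/ is an affricate (sonority 2).
/d/→/h/: change +2.
/h/→/s/: change +0.
/s/→/dʒ/: change -1.
Minimum = -1.

-1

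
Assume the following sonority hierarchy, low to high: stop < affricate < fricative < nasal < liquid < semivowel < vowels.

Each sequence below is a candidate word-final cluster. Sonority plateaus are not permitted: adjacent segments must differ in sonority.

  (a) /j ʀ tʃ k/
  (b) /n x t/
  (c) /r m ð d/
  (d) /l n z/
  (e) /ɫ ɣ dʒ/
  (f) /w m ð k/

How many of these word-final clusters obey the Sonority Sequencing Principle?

6

(a) sonority 6-5-2-1: well-formed.
(b) sonority 4-3-1: well-formed.
(c) sonority 5-4-3-1: well-formed.
(d) sonority 5-4-3: well-formed.
(e) sonority 5-3-2: well-formed.
(f) sonority 6-4-3-1: well-formed.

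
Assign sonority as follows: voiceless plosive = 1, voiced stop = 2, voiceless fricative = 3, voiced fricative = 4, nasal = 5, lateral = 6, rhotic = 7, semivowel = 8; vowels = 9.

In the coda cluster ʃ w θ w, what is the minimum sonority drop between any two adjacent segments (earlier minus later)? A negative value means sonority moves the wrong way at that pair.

/ʃ/ — voiceless fricative, sonority 3.
/w/ — semivowel, sonority 8.
/θ/ — voiceless fricative, sonority 3.
/w/ — semivowel, sonority 8.
/ʃ/→/w/: change -5.
/w/→/θ/: change +5.
/θ/→/w/: change -5.
Minimum = -5.

-5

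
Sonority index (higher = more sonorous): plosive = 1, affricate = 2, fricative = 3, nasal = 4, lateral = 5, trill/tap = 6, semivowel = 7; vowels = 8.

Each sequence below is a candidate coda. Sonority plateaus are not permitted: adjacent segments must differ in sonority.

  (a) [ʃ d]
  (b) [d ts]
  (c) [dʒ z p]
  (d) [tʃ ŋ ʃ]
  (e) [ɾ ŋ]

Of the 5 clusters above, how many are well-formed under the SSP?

2

(a) [ʃ d]: profile 3-1 — obeys.
(b) [d ts]: profile 1-2 — violates.
(c) [dʒ z p]: profile 2-3-1 — violates.
(d) [tʃ ŋ ʃ]: profile 2-4-3 — violates.
(e) [ɾ ŋ]: profile 6-4 — obeys.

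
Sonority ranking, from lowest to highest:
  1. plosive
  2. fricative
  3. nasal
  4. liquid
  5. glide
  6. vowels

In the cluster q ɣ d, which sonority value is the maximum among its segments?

2

/q/ — plosive, sonority 1.
/ɣ/ — fricative, sonority 2.
/d/ — plosive, sonority 1.
The maximum is 2.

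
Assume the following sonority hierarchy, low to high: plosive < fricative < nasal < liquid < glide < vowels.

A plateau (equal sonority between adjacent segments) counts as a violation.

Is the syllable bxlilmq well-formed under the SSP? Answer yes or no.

yes

Onset: /b/ is a plosive (sonority 1), /x/ is a fricative (sonority 2), /l/ is a liquid (sonority 4); then the nucleus /i/ (sonority 6).
Onset profile 1-2-4-6 — rises to the nucleus.
Coda: /l/ is a liquid (sonority 4), /m/ is a nasal (sonority 3), /q/ is a plosive (sonority 1).
Coda profile 6-4-3-1 — falls from the nucleus.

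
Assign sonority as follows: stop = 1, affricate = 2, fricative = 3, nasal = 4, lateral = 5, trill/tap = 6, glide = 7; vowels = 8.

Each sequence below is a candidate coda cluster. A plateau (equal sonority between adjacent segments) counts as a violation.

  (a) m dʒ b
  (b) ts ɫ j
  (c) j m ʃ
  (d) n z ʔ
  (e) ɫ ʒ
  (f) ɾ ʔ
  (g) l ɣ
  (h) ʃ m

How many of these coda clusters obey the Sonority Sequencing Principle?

(a) sonority 4-2-1: well-formed.
(b) sonority 2-5-7: ill-formed.
(c) sonority 7-4-3: well-formed.
(d) sonority 4-3-1: well-formed.
(e) sonority 5-3: well-formed.
(f) sonority 6-1: well-formed.
(g) sonority 5-3: well-formed.
(h) sonority 3-4: ill-formed.

6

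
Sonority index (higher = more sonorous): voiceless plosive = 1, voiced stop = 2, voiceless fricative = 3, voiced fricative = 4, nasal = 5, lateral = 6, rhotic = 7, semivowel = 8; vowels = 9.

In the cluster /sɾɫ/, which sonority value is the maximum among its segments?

/s/ is a voiceless fricative (sonority 3).
/ɾ/ is a rhotic (sonority 7).
/ɫ/ is a lateral (sonority 6).
The maximum is 7.

7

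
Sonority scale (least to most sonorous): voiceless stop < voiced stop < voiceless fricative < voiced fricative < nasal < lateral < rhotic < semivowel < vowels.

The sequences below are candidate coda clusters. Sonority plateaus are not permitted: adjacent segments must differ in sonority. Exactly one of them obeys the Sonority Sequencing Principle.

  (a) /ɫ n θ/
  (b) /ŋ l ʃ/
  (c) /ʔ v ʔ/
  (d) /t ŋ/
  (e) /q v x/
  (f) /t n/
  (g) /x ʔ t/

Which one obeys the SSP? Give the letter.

a

(a) 6-5-3 → obeys
(b) 5-6-3 → violates
(c) 1-4-1 → violates
(d) 1-5 → violates
(e) 1-4-3 → violates
(f) 1-5 → violates
(g) 3-1-1 → violates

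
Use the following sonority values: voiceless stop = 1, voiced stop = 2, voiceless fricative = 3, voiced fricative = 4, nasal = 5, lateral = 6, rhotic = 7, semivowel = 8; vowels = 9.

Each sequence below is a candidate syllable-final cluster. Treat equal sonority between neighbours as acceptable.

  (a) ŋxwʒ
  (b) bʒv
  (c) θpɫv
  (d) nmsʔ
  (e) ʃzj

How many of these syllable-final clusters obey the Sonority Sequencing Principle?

1

(a) ŋxwʒ: profile 5-3-8-4 — violates.
(b) bʒv: profile 2-4-4 — violates.
(c) θpɫv: profile 3-1-6-4 — violates.
(d) nmsʔ: profile 5-5-3-1 — obeys.
(e) ʃzj: profile 3-4-8 — violates.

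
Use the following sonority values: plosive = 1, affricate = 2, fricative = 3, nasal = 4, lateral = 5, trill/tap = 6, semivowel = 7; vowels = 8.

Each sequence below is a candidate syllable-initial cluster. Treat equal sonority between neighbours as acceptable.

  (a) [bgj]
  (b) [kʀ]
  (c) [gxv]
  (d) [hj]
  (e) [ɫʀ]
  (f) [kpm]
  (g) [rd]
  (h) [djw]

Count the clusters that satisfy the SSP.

(a) sonority 1-1-7: well-formed.
(b) sonority 1-6: well-formed.
(c) sonority 1-3-3: well-formed.
(d) sonority 3-7: well-formed.
(e) sonority 5-6: well-formed.
(f) sonority 1-1-4: well-formed.
(g) sonority 6-1: ill-formed.
(h) sonority 1-7-7: well-formed.

7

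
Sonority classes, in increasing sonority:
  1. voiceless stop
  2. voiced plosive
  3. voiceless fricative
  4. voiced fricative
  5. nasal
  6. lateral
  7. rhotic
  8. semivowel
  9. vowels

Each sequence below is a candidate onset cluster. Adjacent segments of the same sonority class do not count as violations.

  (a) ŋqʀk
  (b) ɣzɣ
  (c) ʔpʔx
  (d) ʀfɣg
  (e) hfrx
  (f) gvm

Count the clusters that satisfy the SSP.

3

(a) sonority 5-1-7-1: ill-formed.
(b) sonority 4-4-4: well-formed.
(c) sonority 1-1-1-3: well-formed.
(d) sonority 7-3-4-2: ill-formed.
(e) sonority 3-3-7-3: ill-formed.
(f) sonority 2-4-5: well-formed.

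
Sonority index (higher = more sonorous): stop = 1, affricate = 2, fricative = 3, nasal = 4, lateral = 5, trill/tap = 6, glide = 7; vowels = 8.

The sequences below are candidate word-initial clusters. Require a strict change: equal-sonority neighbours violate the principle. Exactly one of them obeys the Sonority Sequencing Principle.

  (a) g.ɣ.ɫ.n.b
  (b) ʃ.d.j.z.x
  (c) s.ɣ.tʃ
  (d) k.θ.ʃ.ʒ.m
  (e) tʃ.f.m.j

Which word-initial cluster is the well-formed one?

(a) g.ɣ.ɫ.n.b: profile 1-3-5-4-1 — violates.
(b) ʃ.d.j.z.x: profile 3-1-7-3-3 — violates.
(c) s.ɣ.tʃ: profile 3-3-2 — violates.
(d) k.θ.ʃ.ʒ.m: profile 1-3-3-3-4 — violates.
(e) tʃ.f.m.j: profile 2-3-4-7 — obeys.

e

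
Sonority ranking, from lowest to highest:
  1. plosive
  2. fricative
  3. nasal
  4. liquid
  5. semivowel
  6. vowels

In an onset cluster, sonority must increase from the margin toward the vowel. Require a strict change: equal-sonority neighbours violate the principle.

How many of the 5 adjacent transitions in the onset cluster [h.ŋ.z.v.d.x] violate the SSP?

/h/ is a fricative (sonority 2).
/ŋ/ is a nasal (sonority 3).
/z/ is a fricative (sonority 2).
/v/ is a fricative (sonority 2).
/d/ is a plosive (sonority 1).
/x/ is a fricative (sonority 2).
/h/→/ŋ/: 2→3 (rises) — ok.
/ŋ/→/z/: 3→2 (does not rise) — violation.
/z/→/v/: 2→2 (plateau) — violation.
/v/→/d/: 2→1 (does not rise) — violation.
/d/→/x/: 1→2 (rises) — ok.

3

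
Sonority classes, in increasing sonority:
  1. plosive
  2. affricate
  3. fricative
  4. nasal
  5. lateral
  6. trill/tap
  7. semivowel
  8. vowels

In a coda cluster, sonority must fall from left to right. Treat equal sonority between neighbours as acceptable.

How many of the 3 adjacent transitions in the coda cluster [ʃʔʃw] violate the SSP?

/ʃ/ — fricative, sonority 3.
/ʔ/ — plosive, sonority 1.
/ʃ/ — fricative, sonority 3.
/w/ — semivowel, sonority 7.
/ʃ/→/ʔ/: 3→1 (falls) — ok.
/ʔ/→/ʃ/: 1→3 (does not fall) — violation.
/ʃ/→/w/: 3→7 (does not fall) — violation.

2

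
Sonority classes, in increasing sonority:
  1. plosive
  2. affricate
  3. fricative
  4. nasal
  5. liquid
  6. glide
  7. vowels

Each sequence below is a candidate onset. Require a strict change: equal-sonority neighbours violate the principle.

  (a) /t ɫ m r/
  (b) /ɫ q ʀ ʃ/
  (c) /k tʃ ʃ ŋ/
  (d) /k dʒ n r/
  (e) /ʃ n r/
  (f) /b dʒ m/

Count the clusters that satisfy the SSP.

(a) sonority 1-5-4-5: ill-formed.
(b) sonority 5-1-5-3: ill-formed.
(c) sonority 1-2-3-4: well-formed.
(d) sonority 1-2-4-5: well-formed.
(e) sonority 3-4-5: well-formed.
(f) sonority 1-2-4: well-formed.

4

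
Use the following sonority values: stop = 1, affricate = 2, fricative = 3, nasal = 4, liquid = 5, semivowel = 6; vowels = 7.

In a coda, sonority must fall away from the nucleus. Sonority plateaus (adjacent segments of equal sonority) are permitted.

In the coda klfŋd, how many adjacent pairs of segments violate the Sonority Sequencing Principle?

/k/ is a stop (sonority 1).
/l/ is a liquid (sonority 5).
/f/ is a fricative (sonority 3).
/ŋ/ is a nasal (sonority 4).
/d/ is a stop (sonority 1).
/k/→/l/: 1→5 (does not fall) — violation.
/l/→/f/: 5→3 (falls) — ok.
/f/→/ŋ/: 3→4 (does not fall) — violation.
/ŋ/→/d/: 4→1 (falls) — ok.

2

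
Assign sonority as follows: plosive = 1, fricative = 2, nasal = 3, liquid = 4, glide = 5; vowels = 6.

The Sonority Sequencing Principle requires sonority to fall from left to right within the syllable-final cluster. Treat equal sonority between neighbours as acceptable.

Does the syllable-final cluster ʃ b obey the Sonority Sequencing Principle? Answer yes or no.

/ʃ/ is a fricative (sonority 2).
/b/ is a plosive (sonority 1).
The profile 2-1 strictly falls, so the syllable-final cluster satisfies the SSP.

yes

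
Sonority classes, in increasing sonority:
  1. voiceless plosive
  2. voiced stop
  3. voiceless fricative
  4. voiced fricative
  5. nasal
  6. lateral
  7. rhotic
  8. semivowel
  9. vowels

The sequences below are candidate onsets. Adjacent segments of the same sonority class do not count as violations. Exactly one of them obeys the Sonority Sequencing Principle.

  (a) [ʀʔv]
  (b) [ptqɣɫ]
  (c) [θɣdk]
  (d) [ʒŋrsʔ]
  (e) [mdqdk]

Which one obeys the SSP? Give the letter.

(a) sonority 7-1-4: ill-formed.
(b) sonority 1-1-1-4-6: well-formed.
(c) sonority 3-4-2-1: ill-formed.
(d) sonority 4-5-7-3-1: ill-formed.
(e) sonority 5-2-1-2-1: ill-formed.

b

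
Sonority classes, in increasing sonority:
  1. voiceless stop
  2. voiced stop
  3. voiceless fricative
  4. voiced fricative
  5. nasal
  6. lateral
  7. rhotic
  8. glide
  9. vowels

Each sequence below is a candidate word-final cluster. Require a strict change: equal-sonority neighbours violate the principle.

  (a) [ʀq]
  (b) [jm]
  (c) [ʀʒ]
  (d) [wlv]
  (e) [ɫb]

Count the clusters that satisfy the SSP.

5

(a) sonority 7-1: well-formed.
(b) sonority 8-5: well-formed.
(c) sonority 7-4: well-formed.
(d) sonority 8-6-4: well-formed.
(e) sonority 6-2: well-formed.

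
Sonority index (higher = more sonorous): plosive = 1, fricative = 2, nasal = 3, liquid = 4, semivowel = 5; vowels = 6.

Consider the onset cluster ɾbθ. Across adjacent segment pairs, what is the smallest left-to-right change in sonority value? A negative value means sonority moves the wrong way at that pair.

/ɾ/ is a liquid (sonority 4).
/b/ is a plosive (sonority 1).
/θ/ is a fricative (sonority 2).
/ɾ/→/b/: change -3.
/b/→/θ/: change +1.
Minimum = -3.

-3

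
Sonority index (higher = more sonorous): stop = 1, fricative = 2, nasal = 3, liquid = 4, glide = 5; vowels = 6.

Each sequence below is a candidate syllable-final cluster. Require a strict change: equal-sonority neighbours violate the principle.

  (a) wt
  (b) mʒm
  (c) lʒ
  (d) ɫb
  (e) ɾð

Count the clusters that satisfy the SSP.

(a) sonority 5-1: well-formed.
(b) sonority 3-2-3: ill-formed.
(c) sonority 4-2: well-formed.
(d) sonority 4-1: well-formed.
(e) sonority 4-2: well-formed.

4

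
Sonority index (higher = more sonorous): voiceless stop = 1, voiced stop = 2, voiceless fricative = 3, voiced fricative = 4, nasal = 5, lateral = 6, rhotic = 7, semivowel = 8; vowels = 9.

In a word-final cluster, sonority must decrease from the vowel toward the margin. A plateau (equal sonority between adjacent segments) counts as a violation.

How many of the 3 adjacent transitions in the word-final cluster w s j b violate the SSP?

/w/: semivowel = 8.
/s/: voiceless fricative = 3.
/j/: semivowel = 8.
/b/: voiced stop = 2.
/w/→/s/: 8→3 (falls) — ok.
/s/→/j/: 3→8 (does not fall) — violation.
/j/→/b/: 8→2 (falls) — ok.

1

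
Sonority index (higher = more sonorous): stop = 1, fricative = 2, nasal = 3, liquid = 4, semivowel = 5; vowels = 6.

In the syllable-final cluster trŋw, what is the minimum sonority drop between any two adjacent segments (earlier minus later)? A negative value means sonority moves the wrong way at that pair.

-3

/t/ is a stop (sonority 1).
/r/ is a liquid (sonority 4).
/ŋ/ is a nasal (sonority 3).
/w/ is a semivowel (sonority 5).
/t/→/r/: change -3.
/r/→/ŋ/: change +1.
/ŋ/→/w/: change -2.
Minimum = -3.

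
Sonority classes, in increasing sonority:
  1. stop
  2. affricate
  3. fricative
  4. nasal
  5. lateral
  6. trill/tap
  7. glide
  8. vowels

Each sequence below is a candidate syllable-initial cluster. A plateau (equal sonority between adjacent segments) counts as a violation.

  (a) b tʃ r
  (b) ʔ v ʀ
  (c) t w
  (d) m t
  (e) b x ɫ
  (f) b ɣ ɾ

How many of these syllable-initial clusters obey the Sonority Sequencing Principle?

5

(a) sonority 1-2-6: well-formed.
(b) sonority 1-3-6: well-formed.
(c) sonority 1-7: well-formed.
(d) sonority 4-1: ill-formed.
(e) sonority 1-3-5: well-formed.
(f) sonority 1-3-6: well-formed.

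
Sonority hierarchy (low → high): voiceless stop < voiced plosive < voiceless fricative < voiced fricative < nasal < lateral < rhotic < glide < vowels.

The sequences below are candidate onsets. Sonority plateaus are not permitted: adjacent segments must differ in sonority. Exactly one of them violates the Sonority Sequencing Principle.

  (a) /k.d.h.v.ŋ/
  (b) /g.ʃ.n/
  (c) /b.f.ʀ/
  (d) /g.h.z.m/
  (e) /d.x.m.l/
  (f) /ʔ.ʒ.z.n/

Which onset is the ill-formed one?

f

(a) 1-2-3-4-5 → obeys
(b) 2-3-5 → obeys
(c) 2-3-7 → obeys
(d) 2-3-4-5 → obeys
(e) 2-3-5-6 → obeys
(f) 1-4-4-5 → violates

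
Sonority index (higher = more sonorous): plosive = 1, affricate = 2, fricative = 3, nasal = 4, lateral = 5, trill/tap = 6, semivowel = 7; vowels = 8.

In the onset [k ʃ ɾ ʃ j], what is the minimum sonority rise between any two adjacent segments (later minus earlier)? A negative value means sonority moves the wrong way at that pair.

-3

/k/ is a plosive (sonority 1).
/ʃ/ is a fricative (sonority 3).
/ɾ/ is a trill/tap (sonority 6).
/ʃ/ is a fricative (sonority 3).
/j/ is a semivowel (sonority 7).
/k/→/ʃ/: change +2.
/ʃ/→/ɾ/: change +3.
/ɾ/→/ʃ/: change -3.
/ʃ/→/j/: change +4.
Minimum = -3.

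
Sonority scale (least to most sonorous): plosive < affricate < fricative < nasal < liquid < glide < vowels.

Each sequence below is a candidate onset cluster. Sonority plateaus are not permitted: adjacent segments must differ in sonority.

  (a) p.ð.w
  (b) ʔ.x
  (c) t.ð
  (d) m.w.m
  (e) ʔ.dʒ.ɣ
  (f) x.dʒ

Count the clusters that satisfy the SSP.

(a) sonority 1-3-6: well-formed.
(b) sonority 1-3: well-formed.
(c) sonority 1-3: well-formed.
(d) sonority 4-6-4: ill-formed.
(e) sonority 1-2-3: well-formed.
(f) sonority 3-2: ill-formed.

4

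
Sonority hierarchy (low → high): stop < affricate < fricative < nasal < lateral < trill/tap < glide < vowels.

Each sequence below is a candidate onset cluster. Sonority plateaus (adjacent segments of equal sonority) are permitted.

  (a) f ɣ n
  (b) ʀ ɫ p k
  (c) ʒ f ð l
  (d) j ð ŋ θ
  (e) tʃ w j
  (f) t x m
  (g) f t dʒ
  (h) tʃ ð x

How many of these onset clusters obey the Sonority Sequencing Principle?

(a) 3-3-4 → obeys
(b) 6-5-1-1 → violates
(c) 3-3-3-5 → obeys
(d) 7-3-4-3 → violates
(e) 2-7-7 → obeys
(f) 1-3-4 → obeys
(g) 3-1-2 → violates
(h) 2-3-3 → obeys

5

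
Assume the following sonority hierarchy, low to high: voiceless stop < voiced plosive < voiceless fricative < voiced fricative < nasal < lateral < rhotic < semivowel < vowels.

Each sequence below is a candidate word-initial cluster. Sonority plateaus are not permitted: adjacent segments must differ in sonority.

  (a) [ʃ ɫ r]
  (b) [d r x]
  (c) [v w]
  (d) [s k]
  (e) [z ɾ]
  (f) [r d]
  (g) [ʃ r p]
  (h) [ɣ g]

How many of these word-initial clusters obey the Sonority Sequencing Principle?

3

(a) 3-6-7 → obeys
(b) 2-7-3 → violates
(c) 4-8 → obeys
(d) 3-1 → violates
(e) 4-7 → obeys
(f) 7-2 → violates
(g) 3-7-1 → violates
(h) 4-2 → violates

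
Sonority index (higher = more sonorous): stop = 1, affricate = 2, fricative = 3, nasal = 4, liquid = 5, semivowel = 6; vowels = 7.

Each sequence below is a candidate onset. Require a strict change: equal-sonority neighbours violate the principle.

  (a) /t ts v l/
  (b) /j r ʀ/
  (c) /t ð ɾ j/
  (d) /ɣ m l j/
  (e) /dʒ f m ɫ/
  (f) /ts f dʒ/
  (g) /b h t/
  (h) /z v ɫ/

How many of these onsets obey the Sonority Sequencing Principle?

4

(a) 1-2-3-5 → obeys
(b) 6-5-5 → violates
(c) 1-3-5-6 → obeys
(d) 3-4-5-6 → obeys
(e) 2-3-4-5 → obeys
(f) 2-3-2 → violates
(g) 1-3-1 → violates
(h) 3-3-5 → violates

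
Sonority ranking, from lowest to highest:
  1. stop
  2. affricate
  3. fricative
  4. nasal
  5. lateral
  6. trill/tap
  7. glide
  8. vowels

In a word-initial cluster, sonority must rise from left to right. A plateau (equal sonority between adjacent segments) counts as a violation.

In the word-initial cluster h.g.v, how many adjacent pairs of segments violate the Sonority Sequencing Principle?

/h/ — fricative, sonority 3.
/g/ — stop, sonority 1.
/v/ — fricative, sonority 3.
/h/→/g/: 3→1 (does not rise) — violation.
/g/→/v/: 1→3 (rises) — ok.

1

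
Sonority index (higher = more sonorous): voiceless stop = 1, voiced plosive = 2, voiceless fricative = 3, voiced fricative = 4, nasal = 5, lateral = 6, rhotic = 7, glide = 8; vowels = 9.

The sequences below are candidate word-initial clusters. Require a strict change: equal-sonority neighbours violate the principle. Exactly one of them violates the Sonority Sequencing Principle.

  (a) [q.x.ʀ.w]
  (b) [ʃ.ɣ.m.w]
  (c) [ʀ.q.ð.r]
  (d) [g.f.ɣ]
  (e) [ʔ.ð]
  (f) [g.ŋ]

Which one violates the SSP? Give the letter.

c

(a) 1-3-7-8 → obeys
(b) 3-4-5-8 → obeys
(c) 7-1-4-7 → violates
(d) 2-3-4 → obeys
(e) 1-4 → obeys
(f) 2-5 → obeys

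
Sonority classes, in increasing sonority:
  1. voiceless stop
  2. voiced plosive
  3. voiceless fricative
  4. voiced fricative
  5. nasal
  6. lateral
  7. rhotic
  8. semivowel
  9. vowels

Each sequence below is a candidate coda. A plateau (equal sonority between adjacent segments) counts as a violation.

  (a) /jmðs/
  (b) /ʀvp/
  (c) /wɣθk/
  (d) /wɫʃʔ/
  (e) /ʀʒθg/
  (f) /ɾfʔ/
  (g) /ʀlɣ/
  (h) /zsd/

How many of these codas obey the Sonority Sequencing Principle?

8

(a) /jmðs/: profile 8-5-4-3 — obeys.
(b) /ʀvp/: profile 7-4-1 — obeys.
(c) /wɣθk/: profile 8-4-3-1 — obeys.
(d) /wɫʃʔ/: profile 8-6-3-1 — obeys.
(e) /ʀʒθg/: profile 7-4-3-2 — obeys.
(f) /ɾfʔ/: profile 7-3-1 — obeys.
(g) /ʀlɣ/: profile 7-6-4 — obeys.
(h) /zsd/: profile 4-3-2 — obeys.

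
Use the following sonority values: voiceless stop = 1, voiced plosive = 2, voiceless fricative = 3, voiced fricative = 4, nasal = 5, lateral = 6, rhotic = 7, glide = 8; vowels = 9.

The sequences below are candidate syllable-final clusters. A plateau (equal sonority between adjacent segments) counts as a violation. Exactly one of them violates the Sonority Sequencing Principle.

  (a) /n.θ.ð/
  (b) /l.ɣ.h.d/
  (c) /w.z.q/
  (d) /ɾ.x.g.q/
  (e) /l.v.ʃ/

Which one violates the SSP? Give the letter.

(a) /n.θ.ð/: profile 5-3-4 — violates.
(b) /l.ɣ.h.d/: profile 6-4-3-2 — obeys.
(c) /w.z.q/: profile 8-4-1 — obeys.
(d) /ɾ.x.g.q/: profile 7-3-2-1 — obeys.
(e) /l.v.ʃ/: profile 6-4-3 — obeys.

a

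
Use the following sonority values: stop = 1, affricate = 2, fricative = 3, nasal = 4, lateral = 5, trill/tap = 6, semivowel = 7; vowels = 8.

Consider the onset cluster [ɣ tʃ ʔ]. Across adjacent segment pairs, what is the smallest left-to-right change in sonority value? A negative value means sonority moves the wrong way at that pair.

/ɣ/: fricative = 3.
/tʃ/: affricate = 2.
/ʔ/: stop = 1.
/ɣ/→/tʃ/: change -1.
/tʃ/→/ʔ/: change -1.
Minimum = -1.

-1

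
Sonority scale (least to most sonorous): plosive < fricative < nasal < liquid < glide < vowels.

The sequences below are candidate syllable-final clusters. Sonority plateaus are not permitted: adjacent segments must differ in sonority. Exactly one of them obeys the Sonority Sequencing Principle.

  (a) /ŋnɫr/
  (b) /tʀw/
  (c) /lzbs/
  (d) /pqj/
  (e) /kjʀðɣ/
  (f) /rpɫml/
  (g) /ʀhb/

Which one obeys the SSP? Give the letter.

g

(a) /ŋnɫr/: profile 3-3-4-4 — violates.
(b) /tʀw/: profile 1-4-5 — violates.
(c) /lzbs/: profile 4-2-1-2 — violates.
(d) /pqj/: profile 1-1-5 — violates.
(e) /kjʀðɣ/: profile 1-5-4-2-2 — violates.
(f) /rpɫml/: profile 4-1-4-3-4 — violates.
(g) /ʀhb/: profile 4-2-1 — obeys.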